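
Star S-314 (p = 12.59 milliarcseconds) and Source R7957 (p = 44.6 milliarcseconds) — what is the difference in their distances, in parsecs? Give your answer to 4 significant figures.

57.01 pc

d_A = 1/0.01259″ = 79.428 pc; d_B = 1/0.04460″ = 22.422 pc.
|d_B − d_A| = |22.422 − 79.428| = 57.006 pc.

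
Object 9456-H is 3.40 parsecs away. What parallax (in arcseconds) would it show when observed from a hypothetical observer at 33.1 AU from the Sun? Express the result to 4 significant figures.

9.735 arcsec

p (arcsec) = B (AU) / d (pc).
p = 33.1 / 3.40 = 9.7353 arcsec.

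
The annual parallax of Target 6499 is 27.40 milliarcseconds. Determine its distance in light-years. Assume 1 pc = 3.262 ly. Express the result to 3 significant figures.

p = 27.40 milliarcseconds = 0.02740 arcsec.
d = 1/p = 1/0.02740 = 36.496 pc.
In light-years: 36.496 × 3.262 = 119.05 ly.

119 light years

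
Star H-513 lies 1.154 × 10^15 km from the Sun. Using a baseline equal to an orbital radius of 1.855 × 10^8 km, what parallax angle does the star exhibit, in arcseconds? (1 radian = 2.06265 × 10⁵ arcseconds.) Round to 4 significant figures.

θ ≈ B/d = (1.855 × 10^8) / (1.154 × 10^15) = 1.6075 × 10^-7 rad.
In arcseconds: 1.6075 × 10^-7 × 206265 = 0.033157″.

0.03316 arcsec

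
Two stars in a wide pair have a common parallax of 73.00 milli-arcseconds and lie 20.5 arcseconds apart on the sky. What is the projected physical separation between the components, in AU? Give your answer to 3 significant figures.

d = 1/p = 1/0.07300″ = 13.699 pc.
At distance d (pc), an angle of θ arcsec spans θ·d AU: s = 20.5 × 13.699 = 280.83 AU.

281 AU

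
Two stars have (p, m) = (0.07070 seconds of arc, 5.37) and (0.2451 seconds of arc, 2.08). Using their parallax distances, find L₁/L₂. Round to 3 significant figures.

d₁ = 1/p₁ = 1/0.07070″ = 14.144 pc; d₂ = 1/p₂ = 1/0.2451″ = 4.08 pc.
M₁ = m₁ − 5 log₁₀ d₁ + 5 = 5.37 − 5.7529 + 5 = 4.6171.
M₂ = 2.08 − 3.0533 + 5 = 4.0267.
L₁/L₂ = 10^(0.4(M₂ − M₁)) = 10^(0.4 × (-0.5904)) = 10^(-0.23616) = 0.58055.

L₁/L₂ = 0.581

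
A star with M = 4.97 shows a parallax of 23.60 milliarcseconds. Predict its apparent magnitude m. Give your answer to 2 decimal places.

m = 8.11

d = 1/p = 1/0.02360″ = 42.373 pc.
m − M = 5 log₁₀ d − 5 = 5 log₁₀(42.373) − 5 = 8.1354 − 5 = 3.1354.
m = M + (m − M) = 4.97 + 3.1354 = 8.11.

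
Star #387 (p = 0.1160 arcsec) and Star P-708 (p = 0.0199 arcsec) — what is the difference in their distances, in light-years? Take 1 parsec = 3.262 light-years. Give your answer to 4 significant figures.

d_A = 1/0.1160″ = 8.6207 pc; d_B = 1/0.01990″ = 50.251 pc.
|d_B − d_A| = |50.251 − 8.6207| = 41.63 pc = 41.63 × 3.262 ly = 135.8 ly.

135.8 ly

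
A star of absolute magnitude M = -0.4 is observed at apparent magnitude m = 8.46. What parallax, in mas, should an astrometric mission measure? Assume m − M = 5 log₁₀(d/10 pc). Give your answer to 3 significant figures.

m − M = 8.46 − (-0.4) = 8.86.
d = 10^((m−M)/5 + 1) = 10^2.772 = 591.56 pc.
p = 1/d = 1/591.56 = 0.0016904 arcsec = 1.6904 mas.

1.69 mas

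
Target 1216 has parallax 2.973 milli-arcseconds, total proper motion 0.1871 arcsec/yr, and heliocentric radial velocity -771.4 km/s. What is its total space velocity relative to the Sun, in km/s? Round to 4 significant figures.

d = 1/p = 1/0.002973″ = 336.36 pc.
v_t = 4.740 μ d = 4.740 × 0.1871 × 336.36 = 298.3 km/s.
v = √(v_r² + v_t²) = √((-771.4)² + 298.3²) = √684041 = 827.07 km/s.

827.1 km/s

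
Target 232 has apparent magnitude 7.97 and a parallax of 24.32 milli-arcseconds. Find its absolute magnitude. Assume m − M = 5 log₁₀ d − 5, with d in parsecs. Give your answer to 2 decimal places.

d = 1/p = 1/0.02432″ = 41.118 pc.
m − M = 5 log₁₀(41.118) − 5 = 8.0702 − 5 = 3.0702.
M = m − (m − M) = 7.97 − 3.0702 = 4.90.

M = 4.90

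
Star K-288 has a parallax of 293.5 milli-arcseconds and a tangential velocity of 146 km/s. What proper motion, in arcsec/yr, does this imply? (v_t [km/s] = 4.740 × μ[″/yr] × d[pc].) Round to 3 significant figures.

9.04 arcsec/yr

d = 1/p = 1/0.2935″ = 3.4072 pc.
μ = v_t / (4.74 d) = 146 / (4.74 × 3.4072) = 146 / 16.15 = 9.0402 ″/yr.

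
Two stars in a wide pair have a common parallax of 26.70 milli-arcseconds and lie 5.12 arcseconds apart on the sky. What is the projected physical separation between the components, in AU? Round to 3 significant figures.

d = 1/p = 1/0.02670″ = 37.453 pc.
At distance d (pc), an angle of θ arcsec spans θ·d AU: s = 5.12 × 37.453 = 191.76 AU.

192 AU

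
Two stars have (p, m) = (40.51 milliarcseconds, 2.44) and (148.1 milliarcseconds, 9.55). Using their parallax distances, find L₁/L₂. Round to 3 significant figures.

d₁ = 1/p₁ = 1/0.04051″ = 24.685 pc; d₂ = 1/p₂ = 1/0.1481″ = 6.7522 pc.
M₁ = m₁ − 5 log₁₀ d₁ + 5 = 2.44 − 6.9622 + 5 = 0.4778.
M₂ = 9.55 − 4.1472 + 5 = 10.4028.
L₁/L₂ = 10^(0.4(M₂ − M₁)) = 10^(0.4 × 9.9250) = 10^3.97000 = 9332.5.

L₁/L₂ = 9330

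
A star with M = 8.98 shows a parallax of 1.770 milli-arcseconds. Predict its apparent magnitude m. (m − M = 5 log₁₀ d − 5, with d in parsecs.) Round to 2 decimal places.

m = 17.74

d = 1/p = 1/0.001770″ = 564.97 pc.
m − M = 5 log₁₀ d − 5 = 5 log₁₀(564.97) − 5 = 13.7601 − 5 = 8.7601.
m = M + (m − M) = 8.98 + 8.7601 = 17.74.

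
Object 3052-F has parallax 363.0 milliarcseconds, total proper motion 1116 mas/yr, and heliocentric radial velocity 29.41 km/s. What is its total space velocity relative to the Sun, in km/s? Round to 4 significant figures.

d = 1/p = 1/0.3630″ = 2.7548 pc.
μ = 1116 mas/yr = 1.116 ″/yr.
v_t = 4.740 μ d = 4.740 × 1.116 × 2.7548 = 14.572 km/s.
v = √(v_r² + v_t²) = √(29.41² + 14.572²) = √1077.29 = 32.822 km/s.

32.82 km/s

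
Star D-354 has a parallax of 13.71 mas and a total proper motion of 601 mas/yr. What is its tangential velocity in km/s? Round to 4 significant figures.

207.8 km/s

d = 1/p = 1/0.01371″ = 72.939 pc.
μ = 601 mas/yr = 0.601 ″/yr.
v_t = 4.74 × μ × d = 4.74 × 0.601 × 72.939 = 207.78 km/s.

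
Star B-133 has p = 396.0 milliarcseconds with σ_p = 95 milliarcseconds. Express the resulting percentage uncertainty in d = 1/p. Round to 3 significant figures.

24.0%

For d = 1/p, |σ_d/d| = |σ_p/p|.
σ_p/p = 95 / 396.0 = 0.2399 = 23.99%.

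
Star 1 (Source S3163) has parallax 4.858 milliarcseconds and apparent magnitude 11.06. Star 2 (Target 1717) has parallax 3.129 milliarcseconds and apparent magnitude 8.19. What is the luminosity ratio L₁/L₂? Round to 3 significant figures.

L₁/L₂ = 0.0295

d₁ = 1/p₁ = 1/0.004858″ = 205.85 pc; d₂ = 1/p₂ = 1/0.003129″ = 319.59 pc.
M₁ = m₁ − 5 log₁₀ d₁ + 5 = 11.06 − 11.5678 + 5 = 4.4922.
M₂ = 8.19 − 12.5230 + 5 = 0.6670.
L₁/L₂ = 10^(0.4(M₂ − M₁)) = 10^(0.4 × (-3.8252)) = 10^(-1.53008) = 0.029507.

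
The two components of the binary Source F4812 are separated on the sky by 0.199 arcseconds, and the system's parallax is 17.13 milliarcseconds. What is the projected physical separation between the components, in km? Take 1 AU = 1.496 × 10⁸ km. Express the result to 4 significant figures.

d = 1/p = 1/0.01713″ = 58.377 pc.
At distance d (pc), an angle of θ arcsec spans θ·d AU: s = 0.199 × 58.377 = 11.617 AU.
= 11.617 × 1.496 × 10⁸ km = 1.7379 × 10^9 km.

1.738 × 10^9 km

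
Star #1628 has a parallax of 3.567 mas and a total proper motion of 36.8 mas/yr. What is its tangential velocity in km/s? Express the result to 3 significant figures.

48.9 km/s

d = 1/p = 1/0.003567″ = 280.35 pc.
μ = 36.8 mas/yr = 0.0368 ″/yr.
v_t = 4.74 × μ × d = 4.74 × 0.0368 × 280.35 = 48.902 km/s.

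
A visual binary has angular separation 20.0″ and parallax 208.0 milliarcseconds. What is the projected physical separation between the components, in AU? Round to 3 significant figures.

d = 1/p = 1/0.2080″ = 4.8077 pc.
At distance d (pc), an angle of θ arcsec spans θ·d AU: s = 20.0 × 4.8077 = 96.154 AU.

96.2 AU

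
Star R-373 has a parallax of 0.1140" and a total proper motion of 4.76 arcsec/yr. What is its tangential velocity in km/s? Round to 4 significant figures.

d = 1/p = 1/0.1140″ = 8.7719 pc.
v_t = 4.74 × μ × d = 4.74 × 4.76 × 8.7719 = 197.92 km/s.

197.9 km/s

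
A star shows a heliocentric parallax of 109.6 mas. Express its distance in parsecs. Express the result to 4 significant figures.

9.124 pc

p = 109.6 mas = 0.1096 arcsec.
d = 1/p = 1/0.1096 = 9.1241 pc.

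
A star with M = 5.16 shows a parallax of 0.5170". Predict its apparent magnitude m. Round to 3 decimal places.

m = 1.593

d = 1/p = 1/0.5170″ = 1.9342 pc.
m − M = 5 log₁₀ d − 5 = 5 log₁₀(1.9342) − 5 = 1.4325 − 5 = -3.5675.
m = M + (m − M) = 5.16 + (-3.5675) = 1.593.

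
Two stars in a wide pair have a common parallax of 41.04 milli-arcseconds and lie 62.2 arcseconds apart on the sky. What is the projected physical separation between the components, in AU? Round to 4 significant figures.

1516 AU

d = 1/p = 1/0.04104″ = 24.366 pc.
At distance d (pc), an angle of θ arcsec spans θ·d AU: s = 62.2 × 24.366 = 1515.6 AU.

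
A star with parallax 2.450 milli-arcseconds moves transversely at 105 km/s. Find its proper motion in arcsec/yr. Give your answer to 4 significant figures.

d = 1/p = 1/0.002450″ = 408.16 pc.
μ = v_t / (4.74 d) = 105 / (4.74 × 408.16) = 105 / 1934.7 = 0.054272 ″/yr.

0.05427 arcsec/yr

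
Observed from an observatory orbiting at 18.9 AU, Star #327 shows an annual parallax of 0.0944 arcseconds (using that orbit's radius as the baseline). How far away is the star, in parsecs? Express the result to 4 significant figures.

With baseline B (in AU) and parallax p (in arcsec), d = B/p parsecs.
d = 18.9 / 0.0944 = 200.21 pc.

200.2 pc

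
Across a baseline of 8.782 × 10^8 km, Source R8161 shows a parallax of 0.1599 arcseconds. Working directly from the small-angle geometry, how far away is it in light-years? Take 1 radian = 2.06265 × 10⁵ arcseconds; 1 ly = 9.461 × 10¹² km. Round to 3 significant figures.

θ = 0.1599″ = 0.1599/206265 = 7.7522 × 10^-7 rad.
d = B/θ = (8.782 × 10^8) / (7.7522 × 10^-7) = 1.1328 × 10^15 km = (1.1328 × 10^15) / (9.461 × 10^12) ly = 119.73 ly.

120 ly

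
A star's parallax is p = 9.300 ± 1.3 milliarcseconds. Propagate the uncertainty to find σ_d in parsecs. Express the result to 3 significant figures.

d = 1/p, so σ_d = σ_p / p².
σ_d = 0.00130 / (0.009300)² = 0.00130 / 0.00008649 = 15.031 pc.

15.0 pc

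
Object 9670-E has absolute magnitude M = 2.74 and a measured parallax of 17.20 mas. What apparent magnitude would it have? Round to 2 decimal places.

d = 1/p = 1/0.01720″ = 58.14 pc.
m − M = 5 log₁₀ d − 5 = 5 log₁₀(58.14) − 5 = 8.8224 − 5 = 3.8224.
m = M + (m − M) = 2.74 + 3.8224 = 6.56.

m = 6.56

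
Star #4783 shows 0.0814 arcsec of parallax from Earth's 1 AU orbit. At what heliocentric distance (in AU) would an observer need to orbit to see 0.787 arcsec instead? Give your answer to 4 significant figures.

Parallax scales linearly with baseline: p ∝ B, so B = p_target / p_Earth × 1 AU.
B = 0.787 / 0.0814 = 9.6683 AU.

9.668 AU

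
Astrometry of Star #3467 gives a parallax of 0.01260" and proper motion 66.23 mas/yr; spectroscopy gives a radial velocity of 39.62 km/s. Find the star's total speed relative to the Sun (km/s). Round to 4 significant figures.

d = 1/p = 1/0.01260″ = 79.365 pc.
μ = 66.23 mas/yr = 0.06623 ″/yr.
v_t = 4.740 μ d = 4.740 × 0.06623 × 79.365 = 24.915 km/s.
v = √(v_r² + v_t²) = √(39.62² + 24.915²) = √2190.5 = 46.803 km/s.

46.80 km/s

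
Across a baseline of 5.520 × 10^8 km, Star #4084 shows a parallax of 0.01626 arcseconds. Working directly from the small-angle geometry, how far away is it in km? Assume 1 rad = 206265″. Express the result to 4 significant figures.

7.002 × 10^15 km

θ = 0.01626″ = 0.01626/206265 = 7.8831 × 10^-8 rad.
d = B/θ = (5.520 × 10^8) / (7.8831 × 10^-8) = 7.0023 × 10^15 km.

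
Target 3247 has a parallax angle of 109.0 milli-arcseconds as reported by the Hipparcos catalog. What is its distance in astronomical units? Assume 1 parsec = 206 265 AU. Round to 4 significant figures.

p = 109.0 milli-arcseconds = 0.1090 arcsec.
d = 1/p = 1/0.1090 = 9.1743 pc.
In AU: 9.1743 × 206265 = 1.8923 × 10^6 AU.

1.892 × 10^6 AU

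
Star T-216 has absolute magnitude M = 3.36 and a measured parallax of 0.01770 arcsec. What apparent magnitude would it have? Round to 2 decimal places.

d = 1/p = 1/0.01770″ = 56.497 pc.
m − M = 5 log₁₀ d − 5 = 5 log₁₀(56.497) − 5 = 8.7601 − 5 = 3.7601.
m = M + (m − M) = 3.36 + 3.7601 = 7.12.

m = 7.12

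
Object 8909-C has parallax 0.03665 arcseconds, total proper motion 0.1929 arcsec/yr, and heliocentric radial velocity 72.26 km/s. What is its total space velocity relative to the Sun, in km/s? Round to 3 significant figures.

d = 1/p = 1/0.03665″ = 27.285 pc.
v_t = 4.740 μ d = 4.740 × 0.1929 × 27.285 = 24.948 km/s.
v = √(v_r² + v_t²) = √(72.26² + 24.948²) = √5843.91 = 76.445 km/s.

76.4 km/s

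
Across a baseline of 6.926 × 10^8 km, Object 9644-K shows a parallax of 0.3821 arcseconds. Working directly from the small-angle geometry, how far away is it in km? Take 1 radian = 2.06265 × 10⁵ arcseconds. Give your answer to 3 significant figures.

3.74 × 10^14 km

θ = 0.3821″ = 0.3821/206265 = 1.8525 × 10^-6 rad.
d = B/θ = (6.926 × 10^8) / (1.8525 × 10^-6) = 3.7387 × 10^14 km.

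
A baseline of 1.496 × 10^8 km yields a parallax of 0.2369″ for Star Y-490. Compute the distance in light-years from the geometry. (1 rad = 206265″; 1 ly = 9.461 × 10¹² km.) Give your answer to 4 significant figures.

13.77 ly

θ = 0.2369″ = 0.2369/206265 = 1.1485 × 10^-6 rad.
d = B/θ = (1.496 × 10^8) / (1.1485 × 10^-6) = 1.3026 × 10^14 km = (1.3026 × 10^14) / (9.461 × 10^12) ly = 13.768 ly.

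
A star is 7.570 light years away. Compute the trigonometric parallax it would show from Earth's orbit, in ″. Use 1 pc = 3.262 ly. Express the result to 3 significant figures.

d = 7.570 ly ÷ 3.262 = 2.3207 pc.
p = 1/d = 1/2.3207 = 0.4309 arcsec.

0.431 ″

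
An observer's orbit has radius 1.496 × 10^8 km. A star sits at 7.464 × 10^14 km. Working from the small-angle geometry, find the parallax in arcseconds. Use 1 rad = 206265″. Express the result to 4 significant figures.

θ ≈ B/d = (1.496 × 10^8) / (7.464 × 10^14) = 2.0043 × 10^-7 rad.
In arcseconds: 2.0043 × 10^-7 × 206265 = 0.041342″.

0.04134 arcsec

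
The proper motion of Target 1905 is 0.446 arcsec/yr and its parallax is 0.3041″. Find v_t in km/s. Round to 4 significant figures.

d = 1/p = 1/0.3041″ = 3.2884 pc.
v_t = 4.74 × μ × d = 4.74 × 0.446 × 3.2884 = 6.9518 km/s.

6.952 km/s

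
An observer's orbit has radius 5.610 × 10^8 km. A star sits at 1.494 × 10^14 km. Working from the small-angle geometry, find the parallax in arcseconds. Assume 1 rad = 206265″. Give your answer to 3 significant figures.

θ ≈ B/d = (5.610 × 10^8) / (1.494 × 10^14) = 3.7550 × 10^-6 rad.
In arcseconds: 3.7550 × 10^-6 × 206265 = 0.77453″.

0.775 arcsec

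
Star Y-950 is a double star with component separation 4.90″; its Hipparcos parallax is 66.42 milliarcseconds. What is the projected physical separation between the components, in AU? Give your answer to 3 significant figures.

73.8 AU

d = 1/p = 1/0.06642″ = 15.056 pc.
At distance d (pc), an angle of θ arcsec spans θ·d AU: s = 4.90 × 15.056 = 73.774 AU.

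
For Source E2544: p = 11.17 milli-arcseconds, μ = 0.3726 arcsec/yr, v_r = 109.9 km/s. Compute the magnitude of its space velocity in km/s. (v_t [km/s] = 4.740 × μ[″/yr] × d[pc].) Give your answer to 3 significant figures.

193 km/s

d = 1/p = 1/0.01117″ = 89.526 pc.
v_t = 4.740 μ d = 4.740 × 0.3726 × 89.526 = 158.11 km/s.
v = √(v_r² + v_t²) = √(109.9² + 158.11²) = √37076.8 = 192.55 km/s.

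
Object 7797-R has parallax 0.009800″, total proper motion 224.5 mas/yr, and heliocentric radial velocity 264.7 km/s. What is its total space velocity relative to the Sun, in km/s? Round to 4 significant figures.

d = 1/p = 1/0.009800″ = 102.04 pc.
μ = 224.5 mas/yr = 0.2245 ″/yr.
v_t = 4.740 μ d = 4.740 × 0.2245 × 102.04 = 108.58 km/s.
v = √(v_r² + v_t²) = √(264.7² + 108.58²) = √81855.7 = 286.1 km/s.

286.1 km/s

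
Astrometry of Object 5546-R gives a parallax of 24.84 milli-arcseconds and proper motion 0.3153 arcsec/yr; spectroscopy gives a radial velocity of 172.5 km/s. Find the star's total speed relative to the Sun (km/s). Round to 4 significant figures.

d = 1/p = 1/0.02484″ = 40.258 pc.
v_t = 4.740 μ d = 4.740 × 0.3153 × 40.258 = 60.166 km/s.
v = √(v_r² + v_t²) = √(172.5² + 60.166²) = √33376.2 = 182.69 km/s.

182.7 km/s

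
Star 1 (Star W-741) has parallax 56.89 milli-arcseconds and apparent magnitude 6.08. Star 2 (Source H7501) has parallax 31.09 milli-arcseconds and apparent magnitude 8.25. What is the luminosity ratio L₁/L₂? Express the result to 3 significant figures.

d₁ = 1/p₁ = 1/0.05689″ = 17.578 pc; d₂ = 1/p₂ = 1/0.03109″ = 32.165 pc.
M₁ = m₁ − 5 log₁₀ d₁ + 5 = 6.08 − 6.2248 + 5 = 4.8552.
M₂ = 8.25 − 7.5369 + 5 = 5.7131.
L₁/L₂ = 10^(0.4(M₂ − M₁)) = 10^(0.4 × 0.8579) = 10^0.34316 = 2.2037.

L₁/L₂ = 2.20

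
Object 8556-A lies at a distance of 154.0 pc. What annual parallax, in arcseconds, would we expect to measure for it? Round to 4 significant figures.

0.006494 arcsec

p = 1/d = 1/154 = 0.0064935 arcsec.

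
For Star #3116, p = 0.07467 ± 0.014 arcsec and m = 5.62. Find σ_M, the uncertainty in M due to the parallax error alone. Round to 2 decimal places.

σ_M = 0.41 mag

M = m − 5 log₁₀ d + 5 = m + 5 log₁₀ p + 5, so ∂M/∂p = 5/(p ln 10).
σ_M = (5/ln 10) · (σ_p/p) = 2.1715 × 0.014/0.07467 = 2.1715 × 0.18749 = 0.40713.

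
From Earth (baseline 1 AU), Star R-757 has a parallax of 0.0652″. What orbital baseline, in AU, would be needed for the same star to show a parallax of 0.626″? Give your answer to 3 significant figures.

9.60 AU

Parallax scales linearly with baseline: p ∝ B, so B = p_target / p_Earth × 1 AU.
B = 0.626 / 0.0652 = 9.6012 AU.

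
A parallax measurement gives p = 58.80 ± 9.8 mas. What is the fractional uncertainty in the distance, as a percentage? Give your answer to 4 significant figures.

For d = 1/p, |σ_d/d| = |σ_p/p|.
σ_p/p = 9.8 / 58.80 = 0.16667 = 16.667%.

16.67%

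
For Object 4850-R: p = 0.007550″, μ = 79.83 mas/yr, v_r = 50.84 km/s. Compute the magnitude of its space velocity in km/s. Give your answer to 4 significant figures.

d = 1/p = 1/0.007550″ = 132.45 pc.
μ = 79.83 mas/yr = 0.07983 ″/yr.
v_t = 4.740 μ d = 4.740 × 0.07983 × 132.45 = 50.118 km/s.
v = √(v_r² + v_t²) = √(50.84² + 50.118²) = √5096.52 = 71.39 km/s.

71.39 km/s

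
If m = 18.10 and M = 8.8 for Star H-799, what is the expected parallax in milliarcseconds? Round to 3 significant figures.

m − M = 18.10 − 8.8 = 9.30.
d = 10^((m−M)/5 + 1) = 10^2.860 = 724.44 pc.
p = 1/d = 1/724.44 = 0.0013804 arcsec = 1.3804 mas.

1.38 mas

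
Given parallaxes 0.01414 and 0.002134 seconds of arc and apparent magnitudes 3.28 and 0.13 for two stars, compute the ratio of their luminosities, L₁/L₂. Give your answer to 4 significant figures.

d₁ = 1/p₁ = 1/0.01414″ = 70.721 pc; d₂ = 1/p₂ = 1/0.002134″ = 468.6 pc.
M₁ = m₁ − 5 log₁₀ d₁ + 5 = 3.28 − 9.2477 + 5 = -0.9677.
M₂ = 0.13 − 13.3540 + 5 = -8.2240.
L₁/L₂ = 10^(0.4(M₂ − M₁)) = 10^(0.4 × (-7.2563)) = 10^(-2.90252) = 0.0012516.

L₁/L₂ = 0.001252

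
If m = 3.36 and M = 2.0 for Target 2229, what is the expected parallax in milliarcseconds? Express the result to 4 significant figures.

53.46 mas

m − M = 3.36 − 2.0 = 1.36.
d = 10^((m−M)/5 + 1) = 10^1.272 = 18.707 pc.
p = 1/d = 1/18.707 = 0.053456 arcsec = 53.456 mas.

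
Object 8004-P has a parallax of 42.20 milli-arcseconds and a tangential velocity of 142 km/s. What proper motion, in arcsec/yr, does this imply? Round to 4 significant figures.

1.264 arcsec/yr

d = 1/p = 1/0.04220″ = 23.697 pc.
μ = v_t / (4.74 d) = 142 / (4.74 × 23.697) = 142 / 112.32 = 1.2642 ″/yr.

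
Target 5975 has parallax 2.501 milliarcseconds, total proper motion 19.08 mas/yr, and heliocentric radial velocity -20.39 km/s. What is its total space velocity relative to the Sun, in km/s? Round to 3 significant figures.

d = 1/p = 1/0.002501″ = 399.84 pc.
μ = 19.08 mas/yr = 0.01908 ″/yr.
v_t = 4.740 μ d = 4.740 × 0.01908 × 399.84 = 36.161 km/s.
v = √(v_r² + v_t²) = √((-20.39)² + 36.161²) = √1723.37 = 41.513 km/s.

41.5 km/s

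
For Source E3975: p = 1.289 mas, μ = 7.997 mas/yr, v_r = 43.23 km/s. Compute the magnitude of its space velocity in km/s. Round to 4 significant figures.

d = 1/p = 1/0.001289″ = 775.8 pc.
μ = 7.997 mas/yr = 0.007997 ″/yr.
v_t = 4.740 μ d = 4.740 × 0.007997 × 775.8 = 29.407 km/s.
v = √(v_r² + v_t²) = √(43.23² + 29.407²) = √2733.6 = 52.284 km/s.

52.28 km/s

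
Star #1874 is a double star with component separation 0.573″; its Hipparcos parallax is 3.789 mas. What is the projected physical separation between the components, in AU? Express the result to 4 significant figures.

151.2 AU

d = 1/p = 1/0.003789″ = 263.92 pc.
At distance d (pc), an angle of θ arcsec spans θ·d AU: s = 0.573 × 263.92 = 151.23 AU.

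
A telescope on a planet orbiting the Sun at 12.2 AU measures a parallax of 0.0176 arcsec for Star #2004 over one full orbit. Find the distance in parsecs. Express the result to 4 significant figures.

With baseline B (in AU) and parallax p (in arcsec), d = B/p parsecs.
d = 12.2 / 0.0176 = 693.18 pc.

693.2 pc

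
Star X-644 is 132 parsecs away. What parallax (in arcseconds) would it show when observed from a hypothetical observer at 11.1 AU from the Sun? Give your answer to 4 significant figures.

0.08409 arcsec

p (arcsec) = B (AU) / d (pc).
p = 11.1 / 132 = 0.084091 arcsec.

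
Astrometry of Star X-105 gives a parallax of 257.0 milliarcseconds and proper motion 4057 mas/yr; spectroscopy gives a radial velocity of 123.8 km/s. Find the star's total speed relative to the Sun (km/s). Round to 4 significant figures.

d = 1/p = 1/0.2570″ = 3.8911 pc.
μ = 4057 mas/yr = 4.057 ″/yr.
v_t = 4.740 μ d = 4.740 × 4.057 × 3.8911 = 74.827 km/s.
v = √(v_r² + v_t²) = √(123.8² + 74.827²) = √20925.5 = 144.66 km/s.

144.7 km/s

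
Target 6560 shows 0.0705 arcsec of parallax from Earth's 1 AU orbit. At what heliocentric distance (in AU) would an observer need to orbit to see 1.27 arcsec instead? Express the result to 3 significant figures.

Parallax scales linearly with baseline: p ∝ B, so B = p_target / p_Earth × 1 AU.
B = 1.27 / 0.0705 = 18.014 AU.

18.0 AU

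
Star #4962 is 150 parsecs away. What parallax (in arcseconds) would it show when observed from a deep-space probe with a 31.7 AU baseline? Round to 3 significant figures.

0.211 arcsec

p (arcsec) = B (AU) / d (pc).
p = 31.7 / 150 = 0.21133 arcsec.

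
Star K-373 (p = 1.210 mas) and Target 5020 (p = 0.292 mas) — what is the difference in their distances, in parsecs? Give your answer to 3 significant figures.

d_A = 1/0.001210″ = 826.45 pc; d_B = 1/0.0002920″ = 3424.7 pc.
|d_B − d_A| = |3424.7 − 826.45| = 2598.3 pc.

2600 pc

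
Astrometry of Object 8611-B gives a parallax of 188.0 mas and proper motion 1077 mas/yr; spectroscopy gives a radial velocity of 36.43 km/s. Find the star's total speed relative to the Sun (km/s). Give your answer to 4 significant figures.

d = 1/p = 1/0.1880″ = 5.3191 pc.
μ = 1077 mas/yr = 1.077 ″/yr.
v_t = 4.740 μ d = 4.740 × 1.077 × 5.3191 = 27.154 km/s.
v = √(v_r² + v_t²) = √(36.43² + 27.154²) = √2064.48 = 45.437 km/s.

45.44 km/s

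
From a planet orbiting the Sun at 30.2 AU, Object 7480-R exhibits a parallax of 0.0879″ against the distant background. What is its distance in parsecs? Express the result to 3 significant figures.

344 pc

With baseline B (in AU) and parallax p (in arcsec), d = B/p parsecs.
d = 30.2 / 0.0879 = 343.57 pc.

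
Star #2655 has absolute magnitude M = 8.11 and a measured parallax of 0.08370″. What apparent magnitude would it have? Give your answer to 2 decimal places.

m = 8.50

d = 1/p = 1/0.08370″ = 11.947 pc.
m − M = 5 log₁₀ d − 5 = 5 log₁₀(11.947) − 5 = 5.3863 − 5 = 0.3863.
m = M + (m − M) = 8.11 + 0.3863 = 8.50.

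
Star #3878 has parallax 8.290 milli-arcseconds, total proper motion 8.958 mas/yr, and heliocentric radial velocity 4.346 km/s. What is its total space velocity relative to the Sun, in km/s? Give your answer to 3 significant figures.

d = 1/p = 1/0.008290″ = 120.63 pc.
μ = 8.958 mas/yr = 0.008958 ″/yr.
v_t = 4.740 μ d = 4.740 × 0.008958 × 120.63 = 5.1221 km/s.
v = √(v_r² + v_t²) = √(4.346² + 5.1221²) = √45.1236 = 6.7174 km/s.

6.72 km/s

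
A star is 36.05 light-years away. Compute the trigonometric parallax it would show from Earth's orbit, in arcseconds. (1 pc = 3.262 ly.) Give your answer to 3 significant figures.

0.0905 arcsec

d = 36.05 ly ÷ 3.262 = 11.052 pc.
p = 1/d = 1/11.052 = 0.090481 arcsec.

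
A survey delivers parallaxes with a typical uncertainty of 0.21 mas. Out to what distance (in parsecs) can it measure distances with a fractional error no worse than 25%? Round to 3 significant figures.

σ_d/d = σ_p/p, so the condition is σ_p/p ≤ 0.25, i.e. p ≥ σ_p/0.25.
p_min = 0.21/0.25 = 0.84 mas = 0.00084 arcsec.
d_max = 1/p_min = 1/0.00084 = 1190.5 pc.

1190 pc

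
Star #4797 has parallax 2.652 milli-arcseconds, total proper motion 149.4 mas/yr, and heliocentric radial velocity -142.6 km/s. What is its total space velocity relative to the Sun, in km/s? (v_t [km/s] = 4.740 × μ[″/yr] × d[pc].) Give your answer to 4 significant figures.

d = 1/p = 1/0.002652″ = 377.07 pc.
μ = 149.4 mas/yr = 0.1494 ″/yr.
v_t = 4.740 μ d = 4.740 × 0.1494 × 377.07 = 267.02 km/s.
v = √(v_r² + v_t²) = √((-142.6)² + 267.02²) = √91634.4 = 302.71 km/s.

302.7 km/s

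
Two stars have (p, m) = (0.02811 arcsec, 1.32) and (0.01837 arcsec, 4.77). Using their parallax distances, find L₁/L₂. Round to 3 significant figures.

L₁/L₂ = 10.2

d₁ = 1/p₁ = 1/0.02811″ = 35.575 pc; d₂ = 1/p₂ = 1/0.01837″ = 54.437 pc.
M₁ = m₁ − 5 log₁₀ d₁ + 5 = 1.32 − 7.7557 + 5 = -1.4357.
M₂ = 4.77 − 8.6795 + 5 = 1.0905.
L₁/L₂ = 10^(0.4(M₂ − M₁)) = 10^(0.4 × 2.5262) = 10^1.01048 = 10.244.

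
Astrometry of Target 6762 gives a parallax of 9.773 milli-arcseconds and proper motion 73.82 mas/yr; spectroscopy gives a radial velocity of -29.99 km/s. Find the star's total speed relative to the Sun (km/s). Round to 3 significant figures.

46.7 km/s

d = 1/p = 1/0.009773″ = 102.32 pc.
μ = 73.82 mas/yr = 0.07382 ″/yr.
v_t = 4.740 μ d = 4.740 × 0.07382 × 102.32 = 35.802 km/s.
v = √(v_r² + v_t²) = √((-29.99)² + 35.802²) = √2181.18 = 46.703 km/s.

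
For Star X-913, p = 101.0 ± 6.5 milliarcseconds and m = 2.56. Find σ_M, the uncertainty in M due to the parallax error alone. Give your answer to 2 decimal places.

σ_M = 0.14 mag

M = m − 5 log₁₀ d + 5 = m + 5 log₁₀ p + 5, so ∂M/∂p = 5/(p ln 10).
σ_M = (5/ln 10) · (σ_p/p) = 2.1715 × 6.5/101.0 = 2.1715 × 0.064356 = 0.13975.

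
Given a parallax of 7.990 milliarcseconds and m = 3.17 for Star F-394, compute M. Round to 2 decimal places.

M = -2.32

d = 1/p = 1/0.007990″ = 125.16 pc.
m − M = 5 log₁₀(125.16) − 5 = 10.4873 − 5 = 5.4873.
M = m − (m − M) = 3.17 − 5.4873 = -2.32.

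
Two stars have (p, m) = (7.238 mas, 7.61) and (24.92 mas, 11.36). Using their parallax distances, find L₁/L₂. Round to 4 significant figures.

d₁ = 1/p₁ = 1/0.007238″ = 138.16 pc; d₂ = 1/p₂ = 1/0.02492″ = 40.128 pc.
M₁ = m₁ − 5 log₁₀ d₁ + 5 = 7.61 − 10.7019 + 5 = 1.9081.
M₂ = 11.36 − 8.0172 + 5 = 8.3428.
L₁/L₂ = 10^(0.4(M₂ − M₁)) = 10^(0.4 × 6.4347) = 10^2.57388 = 374.87.

L₁/L₂ = 374.9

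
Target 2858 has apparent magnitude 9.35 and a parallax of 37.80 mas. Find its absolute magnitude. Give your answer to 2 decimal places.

M = 7.24

d = 1/p = 1/0.03780″ = 26.455 pc.
m − M = 5 log₁₀(26.455) − 5 = 7.1125 − 5 = 2.1125.
M = m − (m − M) = 9.35 − 2.1125 = 7.24.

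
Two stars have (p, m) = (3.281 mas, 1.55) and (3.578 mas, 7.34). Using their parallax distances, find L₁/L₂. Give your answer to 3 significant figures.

d₁ = 1/p₁ = 1/0.003281″ = 304.79 pc; d₂ = 1/p₂ = 1/0.003578″ = 279.49 pc.
M₁ = m₁ − 5 log₁₀ d₁ + 5 = 1.55 − 12.4200 + 5 = -5.8700.
M₂ = 7.34 − 12.2318 + 5 = 0.1082.
L₁/L₂ = 10^(0.4(M₂ − M₁)) = 10^(0.4 × 5.9782) = 10^2.39128 = 246.2.

L₁/L₂ = 246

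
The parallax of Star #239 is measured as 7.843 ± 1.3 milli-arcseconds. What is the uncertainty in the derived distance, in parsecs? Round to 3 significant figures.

21.1 pc

d = 1/p, so σ_d = σ_p / p².
σ_d = 0.00130 / (0.007843)² = 0.00130 / 0.000061513 = 21.134 pc.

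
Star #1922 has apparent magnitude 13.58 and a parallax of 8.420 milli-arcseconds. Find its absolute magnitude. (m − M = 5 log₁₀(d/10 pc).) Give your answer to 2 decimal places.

M = 8.21

d = 1/p = 1/0.008420″ = 118.76 pc.
m − M = 5 log₁₀(118.76) − 5 = 10.3734 − 5 = 5.3734.
M = m − (m − M) = 13.58 − 5.3734 = 8.21.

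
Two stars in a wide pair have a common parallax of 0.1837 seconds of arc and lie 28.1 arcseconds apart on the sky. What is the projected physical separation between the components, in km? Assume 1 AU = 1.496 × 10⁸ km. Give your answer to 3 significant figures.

2.29 × 10^10 km

d = 1/p = 1/0.1837″ = 5.4437 pc.
At distance d (pc), an angle of θ arcsec spans θ·d AU: s = 28.1 × 5.4437 = 152.97 AU.
= 152.97 × 1.496 × 10⁸ km = 2.2884 × 10^10 km.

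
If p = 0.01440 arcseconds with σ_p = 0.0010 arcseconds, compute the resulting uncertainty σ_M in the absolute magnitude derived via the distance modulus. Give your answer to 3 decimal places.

σ_M = 0.151 mag

M = m − 5 log₁₀ d + 5 = m + 5 log₁₀ p + 5, so ∂M/∂p = 5/(p ln 10).
σ_M = (5/ln 10) · (σ_p/p) = 2.1715 × 0.0010/0.01440 = 2.1715 × 0.069444 = 0.1508.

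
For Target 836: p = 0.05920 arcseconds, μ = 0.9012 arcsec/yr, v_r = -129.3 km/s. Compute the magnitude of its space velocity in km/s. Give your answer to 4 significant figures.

d = 1/p = 1/0.05920″ = 16.892 pc.
v_t = 4.740 μ d = 4.740 × 0.9012 × 16.892 = 72.157 km/s.
v = √(v_r² + v_t²) = √((-129.3)² + 72.157²) = √21925.1 = 148.07 km/s.

148.1 km/s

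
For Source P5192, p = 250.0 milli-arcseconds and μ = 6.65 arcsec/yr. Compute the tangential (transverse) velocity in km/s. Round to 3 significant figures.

126 km/s

d = 1/p = 1/0.2500″ = 4 pc.
v_t = 4.74 × μ × d = 4.74 × 6.65 × 4 = 126.08 km/s.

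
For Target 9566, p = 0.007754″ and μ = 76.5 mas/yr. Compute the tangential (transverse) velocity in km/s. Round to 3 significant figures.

46.8 km/s

d = 1/p = 1/0.007754″ = 128.97 pc.
μ = 76.5 mas/yr = 0.0765 ″/yr.
v_t = 4.74 × μ × d = 4.74 × 0.0765 × 128.97 = 46.766 km/s.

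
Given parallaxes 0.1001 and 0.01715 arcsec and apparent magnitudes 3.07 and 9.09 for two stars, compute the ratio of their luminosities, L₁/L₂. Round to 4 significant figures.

d₁ = 1/p₁ = 1/0.1001″ = 9.99 pc; d₂ = 1/p₂ = 1/0.01715″ = 58.309 pc.
M₁ = m₁ − 5 log₁₀ d₁ + 5 = 3.07 − 4.9978 + 5 = 3.0722.
M₂ = 9.09 − 8.8287 + 5 = 5.2613.
L₁/L₂ = 10^(0.4(M₂ − M₁)) = 10^(0.4 × 2.1891) = 10^0.87564 = 7.51.

L₁/L₂ = 7.510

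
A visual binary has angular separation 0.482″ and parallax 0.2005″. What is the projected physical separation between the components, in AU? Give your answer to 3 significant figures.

d = 1/p = 1/0.2005″ = 4.9875 pc.
At distance d (pc), an angle of θ arcsec spans θ·d AU: s = 0.482 × 4.9875 = 2.404 AU.

2.40 AU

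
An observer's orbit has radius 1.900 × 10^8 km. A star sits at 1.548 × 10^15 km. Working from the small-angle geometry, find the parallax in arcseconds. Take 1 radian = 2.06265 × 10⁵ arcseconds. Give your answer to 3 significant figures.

0.0253 arcsec

θ ≈ B/d = (1.900 × 10^8) / (1.548 × 10^15) = 1.2274 × 10^-7 rad.
In arcseconds: 1.2274 × 10^-7 × 206265 = 0.025317″.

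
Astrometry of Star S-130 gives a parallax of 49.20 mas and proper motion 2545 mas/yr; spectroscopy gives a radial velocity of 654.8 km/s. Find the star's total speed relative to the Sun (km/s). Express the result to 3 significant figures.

d = 1/p = 1/0.04920″ = 20.325 pc.
μ = 2545 mas/yr = 2.545 ″/yr.
v_t = 4.740 μ d = 4.740 × 2.545 × 20.325 = 245.19 km/s.
v = √(v_r² + v_t²) = √(654.8² + 245.19²) = √488881 = 699.2 km/s.

699 km/s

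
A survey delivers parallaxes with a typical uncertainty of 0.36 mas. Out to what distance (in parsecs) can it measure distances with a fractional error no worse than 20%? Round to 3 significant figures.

σ_d/d = σ_p/p, so the condition is σ_p/p ≤ 0.20, i.e. p ≥ σ_p/0.20.
p_min = 0.36/0.20 = 1.8 mas = 0.0018 arcsec.
d_max = 1/p_min = 1/0.0018 = 555.56 pc.

556 pc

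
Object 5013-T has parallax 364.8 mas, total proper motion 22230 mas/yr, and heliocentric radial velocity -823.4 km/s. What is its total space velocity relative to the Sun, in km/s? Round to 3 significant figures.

873 km/s

d = 1/p = 1/0.3648″ = 2.7412 pc.
μ = 22230 mas/yr = 22.23 ″/yr.
v_t = 4.740 μ d = 4.740 × 22.23 × 2.7412 = 288.84 km/s.
v = √(v_r² + v_t²) = √((-823.4)² + 288.84²) = √761416 = 872.59 km/s.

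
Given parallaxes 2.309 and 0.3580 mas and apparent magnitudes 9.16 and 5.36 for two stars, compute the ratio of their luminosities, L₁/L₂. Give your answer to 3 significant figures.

L₁/L₂ = 0.000726

d₁ = 1/p₁ = 1/0.002309″ = 433.09 pc; d₂ = 1/p₂ = 1/0.0003580″ = 2793.3 pc.
M₁ = m₁ − 5 log₁₀ d₁ + 5 = 9.16 − 13.1829 + 5 = 0.9771.
M₂ = 5.36 − 17.2306 + 5 = -6.8706.
L₁/L₂ = 10^(0.4(M₂ − M₁)) = 10^(0.4 × (-7.8477)) = 10^(-3.13908) = 0.00072597.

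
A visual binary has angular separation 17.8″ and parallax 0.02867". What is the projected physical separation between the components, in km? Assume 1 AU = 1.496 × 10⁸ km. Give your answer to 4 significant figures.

9.288 × 10^10 km

d = 1/p = 1/0.02867″ = 34.88 pc.
At distance d (pc), an angle of θ arcsec spans θ·d AU: s = 17.8 × 34.88 = 620.86 AU.
= 620.86 × 1.496 × 10⁸ km = 9.2881 × 10^10 km.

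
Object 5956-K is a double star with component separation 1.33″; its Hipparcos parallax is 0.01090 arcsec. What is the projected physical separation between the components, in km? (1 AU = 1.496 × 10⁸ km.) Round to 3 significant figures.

d = 1/p = 1/0.01090″ = 91.743 pc.
At distance d (pc), an angle of θ arcsec spans θ·d AU: s = 1.33 × 91.743 = 122.02 AU.
= 122.02 × 1.496 × 10⁸ km = 1.8254 × 10^10 km.

1.83 × 10^10 km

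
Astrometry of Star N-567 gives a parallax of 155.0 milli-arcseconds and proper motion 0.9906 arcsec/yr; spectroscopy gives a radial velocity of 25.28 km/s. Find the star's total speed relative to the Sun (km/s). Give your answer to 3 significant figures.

d = 1/p = 1/0.1550″ = 6.4516 pc.
v_t = 4.740 μ d = 4.740 × 0.9906 × 6.4516 = 30.293 km/s.
v = √(v_r² + v_t²) = √(25.28² + 30.293²) = √1556.74 = 39.456 km/s.

39.5 km/s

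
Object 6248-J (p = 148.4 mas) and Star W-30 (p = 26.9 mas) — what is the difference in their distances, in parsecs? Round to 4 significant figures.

30.44 pc

d_A = 1/0.1484″ = 6.7385 pc; d_B = 1/0.02690″ = 37.175 pc.
|d_B − d_A| = |37.175 − 6.7385| = 30.437 pc.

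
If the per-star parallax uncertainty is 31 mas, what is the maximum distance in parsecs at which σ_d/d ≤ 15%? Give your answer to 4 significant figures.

σ_d/d = σ_p/p, so the condition is σ_p/p ≤ 0.15, i.e. p ≥ σ_p/0.15.
p_min = 31/0.15 = 206.67 mas = 0.20667 arcsec.
d_max = 1/p_min = 1/0.20667 = 4.8386 pc.

4.839 pc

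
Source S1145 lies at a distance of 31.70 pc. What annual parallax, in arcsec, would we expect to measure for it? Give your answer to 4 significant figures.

p = 1/d = 1/31.7 = 0.031546 arcsec.

0.03155 arcsec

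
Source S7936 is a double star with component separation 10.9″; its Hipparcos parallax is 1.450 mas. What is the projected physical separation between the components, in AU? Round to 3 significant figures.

d = 1/p = 1/0.001450″ = 689.66 pc.
At distance d (pc), an angle of θ arcsec spans θ·d AU: s = 10.9 × 689.66 = 7517.3 AU.

7520 AU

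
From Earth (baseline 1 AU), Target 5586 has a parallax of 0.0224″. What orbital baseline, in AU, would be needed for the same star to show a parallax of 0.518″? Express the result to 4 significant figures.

Parallax scales linearly with baseline: p ∝ B, so B = p_target / p_Earth × 1 AU.
B = 0.518 / 0.0224 = 23.125 AU.

23.13 AU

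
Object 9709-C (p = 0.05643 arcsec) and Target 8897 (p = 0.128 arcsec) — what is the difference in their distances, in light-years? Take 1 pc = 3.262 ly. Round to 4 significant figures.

d_A = 1/0.05643″ = 17.721 pc; d_B = 1/0.1280″ = 7.8125 pc.
|d_B − d_A| = |7.8125 − 17.721| = 9.9085 pc = 9.9085 × 3.262 ly = 32.322 ly.

32.32 ly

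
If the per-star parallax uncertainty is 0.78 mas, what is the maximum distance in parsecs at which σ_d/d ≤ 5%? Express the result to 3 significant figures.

64.1 pc

σ_d/d = σ_p/p, so the condition is σ_p/p ≤ 0.05, i.e. p ≥ σ_p/0.05.
p_min = 0.78/0.05 = 15.6 mas = 0.0156 arcsec.
d_max = 1/p_min = 1/0.0156 = 64.103 pc.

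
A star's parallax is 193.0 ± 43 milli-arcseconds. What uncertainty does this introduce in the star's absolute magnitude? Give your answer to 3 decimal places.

M = m − 5 log₁₀ d + 5 = m + 5 log₁₀ p + 5, so ∂M/∂p = 5/(p ln 10).
σ_M = (5/ln 10) · (σ_p/p) = 2.1715 × 43/193.0 = 2.1715 × 0.2228 = 0.48381.

σ_M = 0.484 mag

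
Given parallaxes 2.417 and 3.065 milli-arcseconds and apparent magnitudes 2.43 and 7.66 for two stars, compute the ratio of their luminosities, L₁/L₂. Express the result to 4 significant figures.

L₁/L₂ = 198.8

d₁ = 1/p₁ = 1/0.002417″ = 413.74 pc; d₂ = 1/p₂ = 1/0.003065″ = 326.26 pc.
M₁ = m₁ − 5 log₁₀ d₁ + 5 = 2.43 − 13.0836 + 5 = -5.6536.
M₂ = 7.66 − 12.5678 + 5 = 0.0922.
L₁/L₂ = 10^(0.4(M₂ − M₁)) = 10^(0.4 × 5.7458) = 10^2.29832 = 198.76.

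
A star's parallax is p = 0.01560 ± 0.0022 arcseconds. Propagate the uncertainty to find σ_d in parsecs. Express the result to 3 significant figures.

d = 1/p, so σ_d = σ_p / p².
σ_d = 0.00220 / (0.01560)² = 0.00220 / 0.00024336 = 9.0401 pc.

9.04 pc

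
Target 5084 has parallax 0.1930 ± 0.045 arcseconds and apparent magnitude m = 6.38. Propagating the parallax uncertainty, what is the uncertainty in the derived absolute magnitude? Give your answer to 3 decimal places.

σ_M = 0.506 mag

M = m − 5 log₁₀ d + 5 = m + 5 log₁₀ p + 5, so ∂M/∂p = 5/(p ln 10).
σ_M = (5/ln 10) · (σ_p/p) = 2.1715 × 0.045/0.1930 = 2.1715 × 0.23316 = 0.50631.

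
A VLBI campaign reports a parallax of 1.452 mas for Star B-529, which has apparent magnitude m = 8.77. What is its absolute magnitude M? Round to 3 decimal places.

M = -0.420

d = 1/p = 1/0.001452″ = 688.71 pc.
m − M = 5 log₁₀(688.71) − 5 = 14.1902 − 5 = 9.1902.
M = m − (m − M) = 8.77 − 9.1902 = -0.420.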